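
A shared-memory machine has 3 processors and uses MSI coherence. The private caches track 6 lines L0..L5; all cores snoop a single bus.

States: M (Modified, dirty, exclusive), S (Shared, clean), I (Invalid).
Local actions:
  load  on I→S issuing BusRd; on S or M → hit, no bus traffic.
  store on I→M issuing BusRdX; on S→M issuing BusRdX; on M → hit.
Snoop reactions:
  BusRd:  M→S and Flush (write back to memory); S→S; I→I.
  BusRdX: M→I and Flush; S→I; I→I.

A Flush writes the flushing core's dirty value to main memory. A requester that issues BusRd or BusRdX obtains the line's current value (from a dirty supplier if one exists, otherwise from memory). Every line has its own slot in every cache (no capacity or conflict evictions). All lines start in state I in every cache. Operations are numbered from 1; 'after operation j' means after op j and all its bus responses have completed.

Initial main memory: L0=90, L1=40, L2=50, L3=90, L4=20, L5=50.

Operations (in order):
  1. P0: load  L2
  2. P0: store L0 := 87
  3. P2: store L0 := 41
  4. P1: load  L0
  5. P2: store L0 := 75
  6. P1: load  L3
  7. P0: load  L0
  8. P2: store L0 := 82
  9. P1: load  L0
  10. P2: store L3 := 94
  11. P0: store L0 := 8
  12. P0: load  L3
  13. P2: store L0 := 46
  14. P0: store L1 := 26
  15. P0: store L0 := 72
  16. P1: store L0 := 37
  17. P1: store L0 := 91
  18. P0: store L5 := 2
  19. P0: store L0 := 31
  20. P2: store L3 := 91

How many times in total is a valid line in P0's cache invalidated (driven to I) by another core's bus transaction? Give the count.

invalidations = 5

1. P0: load  L2  bus=[BusRd]  L2: P0=S P1=I P2=I  mem[L2]=50
2. P0: store L0 := 87  bus=[BusRdX]  L0: P0=M P1=I P2=I  mem[L0]=90
3. P2: store L0 := 41  bus=[BusRdX,Flush]  L0: P0=I P1=I P2=M  mem[L0]=87
4. P1: load  L0  bus=[BusRd,Flush]  L0: P0=I P1=S P2=S  mem[L0]=41
5. P2: store L0 := 75  bus=[BusRdX]  L0: P0=I P1=I P2=M  mem[L0]=41
6. P1: load  L3  bus=[BusRd]  L3: P0=I P1=S P2=I  mem[L3]=90
7. P0: load  L0  bus=[BusRd,Flush]  L0: P0=S P1=I P2=S  mem[L0]=75
8. P2: store L0 := 82  bus=[BusRdX]  L0: P0=I P1=I P2=M  mem[L0]=75
9. P1: load  L0  bus=[BusRd,Flush]  L0: P0=I P1=S P2=S  mem[L0]=82
10. P2: store L3 := 94  bus=[BusRdX]  L3: P0=I P1=I P2=M  mem[L3]=90
11. P0: store L0 := 8  bus=[BusRdX]  L0: P0=M P1=I P2=I  mem[L0]=82
12. P0: load  L3  bus=[BusRd,Flush]  L3: P0=S P1=I P2=S  mem[L3]=94
13. P2: store L0 := 46  bus=[BusRdX,Flush]  L0: P0=I P1=I P2=M  mem[L0]=8
14. P0: store L1 := 26  bus=[BusRdX]  L1: P0=M P1=I P2=I  mem[L1]=40
15. P0: store L0 := 72  bus=[BusRdX,Flush]  L0: P0=M P1=I P2=I  mem[L0]=46
16. P1: store L0 := 37  bus=[BusRdX,Flush]  L0: P0=I P1=M P2=I  mem[L0]=72
17. P1: store L0 := 91  bus=[-]  L0: P0=I P1=M P2=I  mem[L0]=72
18. P0: store L5 := 2  bus=[BusRdX]  L5: P0=M P1=I P2=I  mem[L5]=50
19. P0: store L0 := 31  bus=[BusRdX,Flush]  L0: P0=M P1=I P2=I  mem[L0]=91
20. P2: store L3 := 91  bus=[BusRdX]  L3: P0=I P1=I P2=M  mem[L3]=94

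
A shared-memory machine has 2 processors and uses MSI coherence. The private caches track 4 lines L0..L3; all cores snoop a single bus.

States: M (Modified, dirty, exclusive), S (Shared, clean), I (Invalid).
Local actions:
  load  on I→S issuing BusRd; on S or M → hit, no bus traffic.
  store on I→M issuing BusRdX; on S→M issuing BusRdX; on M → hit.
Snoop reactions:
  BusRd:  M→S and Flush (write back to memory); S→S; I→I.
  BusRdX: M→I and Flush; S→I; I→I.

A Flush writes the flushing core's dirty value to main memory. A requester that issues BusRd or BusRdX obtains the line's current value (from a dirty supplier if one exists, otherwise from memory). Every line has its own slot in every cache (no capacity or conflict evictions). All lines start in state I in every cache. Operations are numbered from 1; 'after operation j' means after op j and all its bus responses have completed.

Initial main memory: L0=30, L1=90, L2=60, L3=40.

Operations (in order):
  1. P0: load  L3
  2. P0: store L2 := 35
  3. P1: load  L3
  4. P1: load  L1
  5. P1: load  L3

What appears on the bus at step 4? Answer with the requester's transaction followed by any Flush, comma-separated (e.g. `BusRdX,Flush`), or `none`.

bus = BusRd

  op1 P0: load  L3 → S/I on L3; bus BusRd; mem=40
  op2 P0: store L2 := 35 → M/I on L2; bus BusRdX; mem=60
  op3 P1: load  L3 → S/S on L3; bus BusRd; mem=40
  op4 P1: load  L1 → I/S on L1; bus BusRd; mem=90
  op5 P1: load  L3 → S/S on L3; bus (none); mem=40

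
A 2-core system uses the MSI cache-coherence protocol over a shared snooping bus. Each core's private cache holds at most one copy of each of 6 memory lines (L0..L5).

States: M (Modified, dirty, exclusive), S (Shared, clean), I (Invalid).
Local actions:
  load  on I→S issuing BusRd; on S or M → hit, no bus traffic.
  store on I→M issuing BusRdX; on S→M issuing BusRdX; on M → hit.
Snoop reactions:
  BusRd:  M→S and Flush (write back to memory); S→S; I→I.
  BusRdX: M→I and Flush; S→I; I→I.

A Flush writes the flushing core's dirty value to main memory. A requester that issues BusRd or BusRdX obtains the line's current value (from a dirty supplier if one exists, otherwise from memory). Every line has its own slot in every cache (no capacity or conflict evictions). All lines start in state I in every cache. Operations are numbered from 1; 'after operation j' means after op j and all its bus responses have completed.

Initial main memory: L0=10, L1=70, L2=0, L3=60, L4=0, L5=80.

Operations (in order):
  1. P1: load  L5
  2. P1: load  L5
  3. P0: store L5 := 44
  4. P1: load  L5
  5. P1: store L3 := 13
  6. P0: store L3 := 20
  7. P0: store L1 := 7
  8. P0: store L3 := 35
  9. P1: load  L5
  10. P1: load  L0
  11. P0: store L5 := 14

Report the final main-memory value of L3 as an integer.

memory[L3] = 13

1. P1: load  L5  bus=[BusRd]  L5: P0=I P1=S  mem[L5]=80
2. P1: load  L5  bus=[-]  L5: P0=I P1=S  mem[L5]=80
3. P0: store L5 := 44  bus=[BusRdX]  L5: P0=M P1=I  mem[L5]=80
4. P1: load  L5  bus=[BusRd,Flush]  L5: P0=S P1=S  mem[L5]=44
5. P1: store L3 := 13  bus=[BusRdX]  L3: P0=I P1=M  mem[L3]=60
6. P0: store L3 := 20  bus=[BusRdX,Flush]  L3: P0=M P1=I  mem[L3]=13
7. P0: store L1 := 7  bus=[BusRdX]  L1: P0=M P1=I  mem[L1]=70
8. P0: store L3 := 35  bus=[-]  L3: P0=M P1=I  mem[L3]=13
9. P1: load  L5  bus=[-]  L5: P0=S P1=S  mem[L5]=44
10. P1: load  L0  bus=[BusRd]  L0: P0=I P1=S  mem[L0]=10
11. P0: store L5 := 14  bus=[BusRdX]  L5: P0=M P1=I  mem[L5]=44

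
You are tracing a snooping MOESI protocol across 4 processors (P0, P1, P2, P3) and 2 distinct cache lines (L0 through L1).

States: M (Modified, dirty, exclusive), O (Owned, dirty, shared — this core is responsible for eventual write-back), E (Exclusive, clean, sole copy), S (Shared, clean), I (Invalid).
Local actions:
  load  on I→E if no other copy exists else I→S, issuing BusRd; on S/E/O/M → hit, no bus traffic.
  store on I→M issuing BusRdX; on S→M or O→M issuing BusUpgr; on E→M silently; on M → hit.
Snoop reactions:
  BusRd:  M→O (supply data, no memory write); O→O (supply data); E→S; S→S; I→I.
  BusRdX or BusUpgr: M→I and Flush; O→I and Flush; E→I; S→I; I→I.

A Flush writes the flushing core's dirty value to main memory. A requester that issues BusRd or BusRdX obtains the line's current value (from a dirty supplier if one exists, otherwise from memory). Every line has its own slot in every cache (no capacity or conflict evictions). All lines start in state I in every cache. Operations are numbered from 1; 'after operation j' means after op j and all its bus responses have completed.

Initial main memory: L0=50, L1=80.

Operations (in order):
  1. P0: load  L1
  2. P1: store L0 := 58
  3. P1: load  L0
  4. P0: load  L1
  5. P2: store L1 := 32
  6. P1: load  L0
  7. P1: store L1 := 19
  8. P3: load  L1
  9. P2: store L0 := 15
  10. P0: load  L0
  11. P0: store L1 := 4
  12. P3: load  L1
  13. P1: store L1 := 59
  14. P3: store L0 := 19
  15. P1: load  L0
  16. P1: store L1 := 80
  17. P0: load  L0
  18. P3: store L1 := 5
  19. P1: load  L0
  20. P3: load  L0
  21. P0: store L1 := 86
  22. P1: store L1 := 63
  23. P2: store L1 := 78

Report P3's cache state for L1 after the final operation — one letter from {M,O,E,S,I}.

1. P0: load  L1  bus=[BusRd]  L1: P0=E P1=I P2=I P3=I  mem[L1]=80
2. P1: store L0 := 58  bus=[BusRdX]  L0: P0=I P1=M P2=I P3=I  mem[L0]=50
3. P1: load  L0  bus=[-]  L0: P0=I P1=M P2=I P3=I  mem[L0]=50
4. P0: load  L1  bus=[-]  L1: P0=E P1=I P2=I P3=I  mem[L1]=80
5. P2: store L1 := 32  bus=[BusRdX]  L1: P0=I P1=I P2=M P3=I  mem[L1]=80
6. P1: load  L0  bus=[-]  L0: P0=I P1=M P2=I P3=I  mem[L0]=50
7. P1: store L1 := 19  bus=[BusRdX,Flush]  L1: P0=I P1=M P2=I P3=I  mem[L1]=32
8. P3: load  L1  bus=[BusRd]  L1: P0=I P1=O P2=I P3=S  mem[L1]=32
9. P2: store L0 := 15  bus=[BusRdX,Flush]  L0: P0=I P1=I P2=M P3=I  mem[L0]=58
10. P0: load  L0  bus=[BusRd]  L0: P0=S P1=I P2=O P3=I  mem[L0]=58
11. P0: store L1 := 4  bus=[BusRdX,Flush]  L1: P0=M P1=I P2=I P3=I  mem[L1]=19
12. P3: load  L1  bus=[BusRd]  L1: P0=O P1=I P2=I P3=S  mem[L1]=19
13. P1: store L1 := 59  bus=[BusRdX,Flush]  L1: P0=I P1=M P2=I P3=I  mem[L1]=4
14. P3: store L0 := 19  bus=[BusRdX,Flush]  L0: P0=I P1=I P2=I P3=M  mem[L0]=15
15. P1: load  L0  bus=[BusRd]  L0: P0=I P1=S P2=I P3=O  mem[L0]=15
16. P1: store L1 := 80  bus=[-]  L1: P0=I P1=M P2=I P3=I  mem[L1]=4
17. P0: load  L0  bus=[BusRd]  L0: P0=S P1=S P2=I P3=O  mem[L0]=15
18. P3: store L1 := 5  bus=[BusRdX,Flush]  L1: P0=I P1=I P2=I P3=M  mem[L1]=80
19. P1: load  L0  bus=[-]  L0: P0=S P1=S P2=I P3=O  mem[L0]=15
20. P3: load  L0  bus=[-]  L0: P0=S P1=S P2=I P3=O  mem[L0]=15
21. P0: store L1 := 86  bus=[BusRdX,Flush]  L1: P0=M P1=I P2=I P3=I  mem[L1]=5
22. P1: store L1 := 63  bus=[BusRdX,Flush]  L1: P0=I P1=M P2=I P3=I  mem[L1]=86
23. P2: store L1 := 78  bus=[BusRdX,Flush]  L1: P0=I P1=I P2=M P3=I  mem[L1]=63

state = I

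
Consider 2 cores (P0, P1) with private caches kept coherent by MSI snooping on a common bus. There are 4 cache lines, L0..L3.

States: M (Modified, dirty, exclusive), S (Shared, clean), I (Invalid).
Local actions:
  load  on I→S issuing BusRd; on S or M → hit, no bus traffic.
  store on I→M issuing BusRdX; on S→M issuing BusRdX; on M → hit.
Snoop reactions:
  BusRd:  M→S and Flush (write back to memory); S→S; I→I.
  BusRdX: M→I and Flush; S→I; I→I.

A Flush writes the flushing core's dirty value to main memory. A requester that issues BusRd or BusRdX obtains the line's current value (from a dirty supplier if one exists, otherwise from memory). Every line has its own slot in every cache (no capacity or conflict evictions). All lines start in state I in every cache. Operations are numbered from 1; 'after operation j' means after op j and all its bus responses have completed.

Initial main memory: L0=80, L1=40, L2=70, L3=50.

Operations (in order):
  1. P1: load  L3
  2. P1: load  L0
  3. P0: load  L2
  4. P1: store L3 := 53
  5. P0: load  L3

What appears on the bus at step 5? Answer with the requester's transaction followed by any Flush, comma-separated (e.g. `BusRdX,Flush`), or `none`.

1. P1: load  L3  bus=[BusRd]  L3: P0=I P1=S  mem[L3]=50
2. P1: load  L0  bus=[BusRd]  L0: P0=I P1=S  mem[L0]=80
3. P0: load  L2  bus=[BusRd]  L2: P0=S P1=I  mem[L2]=70
4. P1: store L3 := 53  bus=[BusRdX]  L3: P0=I P1=M  mem[L3]=50
5. P0: load  L3  bus=[BusRd,Flush]  L3: P0=S P1=S  mem[L3]=53

bus = BusRd,Flush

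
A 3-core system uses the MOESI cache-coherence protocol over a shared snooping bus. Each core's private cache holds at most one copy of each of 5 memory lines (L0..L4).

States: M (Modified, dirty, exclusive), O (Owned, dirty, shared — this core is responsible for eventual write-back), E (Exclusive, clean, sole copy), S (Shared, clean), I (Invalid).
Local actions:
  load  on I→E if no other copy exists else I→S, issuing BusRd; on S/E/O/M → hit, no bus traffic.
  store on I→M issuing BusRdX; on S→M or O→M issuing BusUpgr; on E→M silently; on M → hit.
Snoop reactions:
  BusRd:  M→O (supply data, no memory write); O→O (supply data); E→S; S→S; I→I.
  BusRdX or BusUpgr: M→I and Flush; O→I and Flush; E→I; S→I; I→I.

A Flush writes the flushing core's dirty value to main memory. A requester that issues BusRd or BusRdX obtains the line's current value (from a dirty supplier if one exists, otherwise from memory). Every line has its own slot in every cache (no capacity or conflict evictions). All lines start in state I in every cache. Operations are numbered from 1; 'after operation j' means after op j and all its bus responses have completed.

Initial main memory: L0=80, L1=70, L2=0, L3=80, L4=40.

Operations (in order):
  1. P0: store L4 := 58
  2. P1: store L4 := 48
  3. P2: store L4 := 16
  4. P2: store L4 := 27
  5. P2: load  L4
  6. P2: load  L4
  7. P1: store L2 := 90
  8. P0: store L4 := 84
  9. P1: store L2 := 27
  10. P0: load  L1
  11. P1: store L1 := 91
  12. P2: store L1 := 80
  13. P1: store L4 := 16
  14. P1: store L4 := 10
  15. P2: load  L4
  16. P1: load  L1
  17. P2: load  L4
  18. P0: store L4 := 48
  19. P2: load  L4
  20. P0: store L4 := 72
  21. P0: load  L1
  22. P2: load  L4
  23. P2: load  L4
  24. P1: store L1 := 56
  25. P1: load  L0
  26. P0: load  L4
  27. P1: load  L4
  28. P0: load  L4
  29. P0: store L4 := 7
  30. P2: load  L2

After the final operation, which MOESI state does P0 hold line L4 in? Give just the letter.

step 1: P0: store L4 := 58  ⟶  MII  (L4)  txn=BusRdX  M[L4]=40
step 2: P1: store L4 := 48  ⟶  IMI  (L4)  txn=BusRdX+Flush  M[L4]=58
step 3: P2: store L4 := 16  ⟶  IIM  (L4)  txn=BusRdX+Flush  M[L4]=48
step 4: P2: store L4 := 27  ⟶  IIM  (L4)  txn=∅  M[L4]=48
step 5: P2: load  L4  ⟶  IIM  (L4)  txn=∅  M[L4]=48
step 6: P2: load  L4  ⟶  IIM  (L4)  txn=∅  M[L4]=48
step 7: P1: store L2 := 90  ⟶  IMI  (L2)  txn=BusRdX  M[L2]=0
step 8: P0: store L4 := 84  ⟶  MII  (L4)  txn=BusRdX+Flush  M[L4]=27
step 9: P1: store L2 := 27  ⟶  IMI  (L2)  txn=∅  M[L2]=0
step 10: P0: load  L1  ⟶  EII  (L1)  txn=BusRd  M[L1]=70
step 11: P1: store L1 := 91  ⟶  IMI  (L1)  txn=BusRdX  M[L1]=70
step 12: P2: store L1 := 80  ⟶  IIM  (L1)  txn=BusRdX+Flush  M[L1]=91
step 13: P1: store L4 := 16  ⟶  IMI  (L4)  txn=BusRdX+Flush  M[L4]=84
step 14: P1: store L4 := 10  ⟶  IMI  (L4)  txn=∅  M[L4]=84
step 15: P2: load  L4  ⟶  IOS  (L4)  txn=BusRd  M[L4]=84
step 16: P1: load  L1  ⟶  ISO  (L1)  txn=BusRd  M[L1]=91
step 17: P2: load  L4  ⟶  IOS  (L4)  txn=∅  M[L4]=84
step 18: P0: store L4 := 48  ⟶  MII  (L4)  txn=BusRdX+Flush  M[L4]=10
step 19: P2: load  L4  ⟶  OIS  (L4)  txn=BusRd  M[L4]=10
step 20: P0: store L4 := 72  ⟶  MII  (L4)  txn=BusUpgr  M[L4]=10
step 21: P0: load  L1  ⟶  SSO  (L1)  txn=BusRd  M[L1]=91
step 22: P2: load  L4  ⟶  OIS  (L4)  txn=BusRd  M[L4]=10
step 23: P2: load  L4  ⟶  OIS  (L4)  txn=∅  M[L4]=10
step 24: P1: store L1 := 56  ⟶  IMI  (L1)  txn=BusUpgr+Flush  M[L1]=80
step 25: P1: load  L0  ⟶  IEI  (L0)  txn=BusRd  M[L0]=80
step 26: P0: load  L4  ⟶  OIS  (L4)  txn=∅  M[L4]=10
step 27: P1: load  L4  ⟶  OSS  (L4)  txn=BusRd  M[L4]=10
step 28: P0: load  L4  ⟶  OSS  (L4)  txn=∅  M[L4]=10
step 29: P0: store L4 := 7  ⟶  MII  (L4)  txn=BusUpgr  M[L4]=10
step 30: P2: load  L2  ⟶  IOS  (L2)  txn=BusRd  M[L2]=0

state = M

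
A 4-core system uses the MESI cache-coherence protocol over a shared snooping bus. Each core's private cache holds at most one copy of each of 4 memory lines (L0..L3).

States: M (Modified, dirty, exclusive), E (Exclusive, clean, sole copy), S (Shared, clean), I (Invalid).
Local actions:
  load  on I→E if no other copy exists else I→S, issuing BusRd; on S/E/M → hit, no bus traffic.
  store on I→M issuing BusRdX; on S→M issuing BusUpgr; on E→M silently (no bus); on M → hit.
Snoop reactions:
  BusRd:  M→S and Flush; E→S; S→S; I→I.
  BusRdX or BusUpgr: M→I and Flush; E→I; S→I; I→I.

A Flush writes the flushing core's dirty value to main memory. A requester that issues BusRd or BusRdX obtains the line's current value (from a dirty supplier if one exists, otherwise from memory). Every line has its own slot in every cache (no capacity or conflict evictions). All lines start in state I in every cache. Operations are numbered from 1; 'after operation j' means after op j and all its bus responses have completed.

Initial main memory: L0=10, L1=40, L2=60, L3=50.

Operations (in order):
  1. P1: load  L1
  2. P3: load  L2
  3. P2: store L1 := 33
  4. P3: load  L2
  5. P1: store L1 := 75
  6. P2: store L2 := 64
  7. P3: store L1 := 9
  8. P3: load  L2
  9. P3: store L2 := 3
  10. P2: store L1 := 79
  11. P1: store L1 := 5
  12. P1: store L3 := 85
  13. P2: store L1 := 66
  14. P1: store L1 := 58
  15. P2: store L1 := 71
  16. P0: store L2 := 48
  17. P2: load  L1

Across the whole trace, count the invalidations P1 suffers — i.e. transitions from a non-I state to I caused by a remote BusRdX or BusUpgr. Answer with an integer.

  op1 P1: load  L1 → I/E/I/I on L1; bus BusRd; mem=40
  op2 P3: load  L2 → I/I/I/E on L2; bus BusRd; mem=60
  op3 P2: store L1 := 33 → I/I/M/I on L1; bus BusRdX; mem=40
  op4 P3: load  L2 → I/I/I/E on L2; bus (none); mem=60
  op5 P1: store L1 := 75 → I/M/I/I on L1; bus BusRdX Flush; mem=33
  op6 P2: store L2 := 64 → I/I/M/I on L2; bus BusRdX; mem=60
  op7 P3: store L1 := 9 → I/I/I/M on L1; bus BusRdX Flush; mem=75
  op8 P3: load  L2 → I/I/S/S on L2; bus BusRd Flush; mem=64
  op9 P3: store L2 := 3 → I/I/I/M on L2; bus BusUpgr; mem=64
  op10 P2: store L1 := 79 → I/I/M/I on L1; bus BusRdX Flush; mem=9
  op11 P1: store L1 := 5 → I/M/I/I on L1; bus BusRdX Flush; mem=79
  op12 P1: store L3 := 85 → I/M/I/I on L3; bus BusRdX; mem=50
  op13 P2: store L1 := 66 → I/I/M/I on L1; bus BusRdX Flush; mem=5
  op14 P1: store L1 := 58 → I/M/I/I on L1; bus BusRdX Flush; mem=66
  op15 P2: store L1 := 71 → I/I/M/I on L1; bus BusRdX Flush; mem=58
  op16 P0: store L2 := 48 → M/I/I/I on L2; bus BusRdX Flush; mem=3
  op17 P2: load  L1 → I/I/M/I on L1; bus (none); mem=58

invalidations = 4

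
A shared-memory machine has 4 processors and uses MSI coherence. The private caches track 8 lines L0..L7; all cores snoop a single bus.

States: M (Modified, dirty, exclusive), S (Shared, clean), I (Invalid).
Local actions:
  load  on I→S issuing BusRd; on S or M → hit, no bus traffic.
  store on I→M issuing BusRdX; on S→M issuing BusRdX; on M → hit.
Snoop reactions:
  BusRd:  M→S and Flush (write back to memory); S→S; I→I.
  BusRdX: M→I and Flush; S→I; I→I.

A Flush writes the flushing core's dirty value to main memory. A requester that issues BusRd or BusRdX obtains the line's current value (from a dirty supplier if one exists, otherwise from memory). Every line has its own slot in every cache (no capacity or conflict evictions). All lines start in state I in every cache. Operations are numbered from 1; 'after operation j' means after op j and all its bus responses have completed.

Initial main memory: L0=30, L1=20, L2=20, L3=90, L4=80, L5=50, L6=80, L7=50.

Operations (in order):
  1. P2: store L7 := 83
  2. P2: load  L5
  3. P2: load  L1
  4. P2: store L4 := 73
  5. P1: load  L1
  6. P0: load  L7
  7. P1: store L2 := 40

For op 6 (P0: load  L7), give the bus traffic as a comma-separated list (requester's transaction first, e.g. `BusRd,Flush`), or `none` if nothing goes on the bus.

  op1 P2: store L7 := 83 → I/I/M/I on L7; bus BusRdX; mem=50
  op2 P2: load  L5 → I/I/S/I on L5; bus BusRd; mem=50
  op3 P2: load  L1 → I/I/S/I on L1; bus BusRd; mem=20
  op4 P2: store L4 := 73 → I/I/M/I on L4; bus BusRdX; mem=80
  op5 P1: load  L1 → I/S/S/I on L1; bus BusRd; mem=20
  op6 P0: load  L7 → S/I/S/I on L7; bus BusRd Flush; mem=83
  op7 P1: store L2 := 40 → I/M/I/I on L2; bus BusRdX; mem=20

bus = BusRd,Flush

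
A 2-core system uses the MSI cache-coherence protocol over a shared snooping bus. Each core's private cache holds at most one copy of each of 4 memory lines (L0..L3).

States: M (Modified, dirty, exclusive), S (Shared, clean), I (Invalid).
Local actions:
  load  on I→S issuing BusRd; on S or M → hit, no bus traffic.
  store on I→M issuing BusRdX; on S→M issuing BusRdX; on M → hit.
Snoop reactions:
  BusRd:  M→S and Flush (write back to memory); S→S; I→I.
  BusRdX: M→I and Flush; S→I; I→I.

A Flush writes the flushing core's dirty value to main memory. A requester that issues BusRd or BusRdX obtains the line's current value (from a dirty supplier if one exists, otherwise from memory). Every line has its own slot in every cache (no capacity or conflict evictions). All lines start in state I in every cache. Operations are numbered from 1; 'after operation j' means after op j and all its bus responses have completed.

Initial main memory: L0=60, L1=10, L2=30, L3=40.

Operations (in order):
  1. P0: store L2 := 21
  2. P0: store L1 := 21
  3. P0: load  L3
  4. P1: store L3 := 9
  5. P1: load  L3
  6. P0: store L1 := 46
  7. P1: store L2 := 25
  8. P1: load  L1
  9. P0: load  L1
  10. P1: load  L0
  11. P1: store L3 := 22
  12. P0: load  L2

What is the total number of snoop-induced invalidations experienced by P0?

step 1: P0: store L2 := 21  ⟶  MI  (L2)  txn=BusRdX  M[L2]=30
step 2: P0: store L1 := 21  ⟶  MI  (L1)  txn=BusRdX  M[L1]=10
step 3: P0: load  L3  ⟶  SI  (L3)  txn=BusRd  M[L3]=40
step 4: P1: store L3 := 9  ⟶  IM  (L3)  txn=BusRdX  M[L3]=40
step 5: P1: load  L3  ⟶  IM  (L3)  txn=∅  M[L3]=40
step 6: P0: store L1 := 46  ⟶  MI  (L1)  txn=∅  M[L1]=10
step 7: P1: store L2 := 25  ⟶  IM  (L2)  txn=BusRdX+Flush  M[L2]=21
step 8: P1: load  L1  ⟶  SS  (L1)  txn=BusRd+Flush  M[L1]=46
step 9: P0: load  L1  ⟶  SS  (L1)  txn=∅  M[L1]=46
step 10: P1: load  L0  ⟶  IS  (L0)  txn=BusRd  M[L0]=60
step 11: P1: store L3 := 22  ⟶  IM  (L3)  txn=∅  M[L3]=40
step 12: P0: load  L2  ⟶  SS  (L2)  txn=BusRd+Flush  M[L2]=25

invalidations = 2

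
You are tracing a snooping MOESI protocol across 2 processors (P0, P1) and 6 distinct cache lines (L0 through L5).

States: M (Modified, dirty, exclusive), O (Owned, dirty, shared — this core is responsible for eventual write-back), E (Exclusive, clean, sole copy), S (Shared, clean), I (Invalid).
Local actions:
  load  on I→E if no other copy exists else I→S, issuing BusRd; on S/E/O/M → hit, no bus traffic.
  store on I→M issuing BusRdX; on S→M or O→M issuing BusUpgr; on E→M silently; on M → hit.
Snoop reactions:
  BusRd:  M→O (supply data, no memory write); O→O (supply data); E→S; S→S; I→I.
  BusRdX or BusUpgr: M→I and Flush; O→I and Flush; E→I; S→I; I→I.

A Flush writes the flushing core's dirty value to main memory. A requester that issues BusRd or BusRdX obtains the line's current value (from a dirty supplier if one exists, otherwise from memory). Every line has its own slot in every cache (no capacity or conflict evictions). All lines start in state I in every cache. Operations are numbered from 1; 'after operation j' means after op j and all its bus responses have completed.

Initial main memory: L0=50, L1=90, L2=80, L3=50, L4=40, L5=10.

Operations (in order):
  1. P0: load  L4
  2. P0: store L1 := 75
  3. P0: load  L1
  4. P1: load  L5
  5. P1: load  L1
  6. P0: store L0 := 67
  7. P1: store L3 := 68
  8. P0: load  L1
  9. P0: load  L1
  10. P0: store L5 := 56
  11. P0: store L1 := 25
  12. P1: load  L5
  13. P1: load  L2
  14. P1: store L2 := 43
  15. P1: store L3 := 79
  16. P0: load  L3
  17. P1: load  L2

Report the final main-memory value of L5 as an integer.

step 1: P0: load  L4  ⟶  EI  (L4)  txn=BusRd  M[L4]=40
step 2: P0: store L1 := 75  ⟶  MI  (L1)  txn=BusRdX  M[L1]=90
step 3: P0: load  L1  ⟶  MI  (L1)  txn=∅  M[L1]=90
step 4: P1: load  L5  ⟶  IE  (L5)  txn=BusRd  M[L5]=10
step 5: P1: load  L1  ⟶  OS  (L1)  txn=BusRd  M[L1]=90
step 6: P0: store L0 := 67  ⟶  MI  (L0)  txn=BusRdX  M[L0]=50
step 7: P1: store L3 := 68  ⟶  IM  (L3)  txn=BusRdX  M[L3]=50
step 8: P0: load  L1  ⟶  OS  (L1)  txn=∅  M[L1]=90
step 9: P0: load  L1  ⟶  OS  (L1)  txn=∅  M[L1]=90
step 10: P0: store L5 := 56  ⟶  MI  (L5)  txn=BusRdX  M[L5]=10
step 11: P0: store L1 := 25  ⟶  MI  (L1)  txn=BusUpgr  M[L1]=90
step 12: P1: load  L5  ⟶  OS  (L5)  txn=BusRd  M[L5]=10
step 13: P1: load  L2  ⟶  IE  (L2)  txn=BusRd  M[L2]=80
step 14: P1: store L2 := 43  ⟶  IM  (L2)  txn=∅  M[L2]=80
step 15: P1: store L3 := 79  ⟶  IM  (L3)  txn=∅  M[L3]=50
step 16: P0: load  L3  ⟶  SO  (L3)  txn=BusRd  M[L3]=50
step 17: P1: load  L2  ⟶  IM  (L2)  txn=∅  M[L2]=80

memory[L5] = 10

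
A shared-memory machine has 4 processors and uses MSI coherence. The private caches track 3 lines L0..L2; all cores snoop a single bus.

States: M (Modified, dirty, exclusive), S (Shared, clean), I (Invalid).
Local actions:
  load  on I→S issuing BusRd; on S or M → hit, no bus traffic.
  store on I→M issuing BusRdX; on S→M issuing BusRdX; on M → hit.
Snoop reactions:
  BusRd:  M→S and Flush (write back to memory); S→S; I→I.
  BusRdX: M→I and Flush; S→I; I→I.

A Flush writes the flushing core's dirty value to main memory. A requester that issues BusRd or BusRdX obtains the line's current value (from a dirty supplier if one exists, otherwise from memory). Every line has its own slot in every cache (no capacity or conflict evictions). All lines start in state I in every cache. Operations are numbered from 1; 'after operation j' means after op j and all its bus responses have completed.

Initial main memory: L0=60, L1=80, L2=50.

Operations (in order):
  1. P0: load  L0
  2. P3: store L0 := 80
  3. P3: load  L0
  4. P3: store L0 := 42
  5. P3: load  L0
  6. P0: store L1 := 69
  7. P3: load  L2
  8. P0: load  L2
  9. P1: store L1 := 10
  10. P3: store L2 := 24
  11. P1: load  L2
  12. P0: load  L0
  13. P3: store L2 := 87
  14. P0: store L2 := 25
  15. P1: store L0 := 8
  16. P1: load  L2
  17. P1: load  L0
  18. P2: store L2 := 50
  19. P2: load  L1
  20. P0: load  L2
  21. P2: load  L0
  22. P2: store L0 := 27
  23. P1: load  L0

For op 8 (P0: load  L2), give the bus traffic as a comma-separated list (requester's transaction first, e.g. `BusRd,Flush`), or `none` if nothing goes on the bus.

1. P0: load  L0  bus=[BusRd]  L0: P0=S P1=I P2=I P3=I  mem[L0]=60
2. P3: store L0 := 80  bus=[BusRdX]  L0: P0=I P1=I P2=I P3=M  mem[L0]=60
3. P3: load  L0  bus=[-]  L0: P0=I P1=I P2=I P3=M  mem[L0]=60
4. P3: store L0 := 42  bus=[-]  L0: P0=I P1=I P2=I P3=M  mem[L0]=60
5. P3: load  L0  bus=[-]  L0: P0=I P1=I P2=I P3=M  mem[L0]=60
6. P0: store L1 := 69  bus=[BusRdX]  L1: P0=M P1=I P2=I P3=I  mem[L1]=80
7. P3: load  L2  bus=[BusRd]  L2: P0=I P1=I P2=I P3=S  mem[L2]=50
8. P0: load  L2  bus=[BusRd]  L2: P0=S P1=I P2=I P3=S  mem[L2]=50
9. P1: store L1 := 10  bus=[BusRdX,Flush]  L1: P0=I P1=M P2=I P3=I  mem[L1]=69
10. P3: store L2 := 24  bus=[BusRdX]  L2: P0=I P1=I P2=I P3=M  mem[L2]=50
11. P1: load  L2  bus=[BusRd,Flush]  L2: P0=I P1=S P2=I P3=S  mem[L2]=24
12. P0: load  L0  bus=[BusRd,Flush]  L0: P0=S P1=I P2=I P3=S  mem[L0]=42
13. P3: store L2 := 87  bus=[BusRdX]  L2: P0=I P1=I P2=I P3=M  mem[L2]=24
14. P0: store L2 := 25  bus=[BusRdX,Flush]  L2: P0=M P1=I P2=I P3=I  mem[L2]=87
15. P1: store L0 := 8  bus=[BusRdX]  L0: P0=I P1=M P2=I P3=I  mem[L0]=42
16. P1: load  L2  bus=[BusRd,Flush]  L2: P0=S P1=S P2=I P3=I  mem[L2]=25
17. P1: load  L0  bus=[-]  L0: P0=I P1=M P2=I P3=I  mem[L0]=42
18. P2: store L2 := 50  bus=[BusRdX]  L2: P0=I P1=I P2=M P3=I  mem[L2]=25
19. P2: load  L1  bus=[BusRd,Flush]  L1: P0=I P1=S P2=S P3=I  mem[L1]=10
20. P0: load  L2  bus=[BusRd,Flush]  L2: P0=S P1=I P2=S P3=I  mem[L2]=50
21. P2: load  L0  bus=[BusRd,Flush]  L0: P0=I P1=S P2=S P3=I  mem[L0]=8
22. P2: store L0 := 27  bus=[BusRdX]  L0: P0=I P1=I P2=M P3=I  mem[L0]=8
23. P1: load  L0  bus=[BusRd,Flush]  L0: P0=I P1=S P2=S P3=I  mem[L0]=27

bus = BusRd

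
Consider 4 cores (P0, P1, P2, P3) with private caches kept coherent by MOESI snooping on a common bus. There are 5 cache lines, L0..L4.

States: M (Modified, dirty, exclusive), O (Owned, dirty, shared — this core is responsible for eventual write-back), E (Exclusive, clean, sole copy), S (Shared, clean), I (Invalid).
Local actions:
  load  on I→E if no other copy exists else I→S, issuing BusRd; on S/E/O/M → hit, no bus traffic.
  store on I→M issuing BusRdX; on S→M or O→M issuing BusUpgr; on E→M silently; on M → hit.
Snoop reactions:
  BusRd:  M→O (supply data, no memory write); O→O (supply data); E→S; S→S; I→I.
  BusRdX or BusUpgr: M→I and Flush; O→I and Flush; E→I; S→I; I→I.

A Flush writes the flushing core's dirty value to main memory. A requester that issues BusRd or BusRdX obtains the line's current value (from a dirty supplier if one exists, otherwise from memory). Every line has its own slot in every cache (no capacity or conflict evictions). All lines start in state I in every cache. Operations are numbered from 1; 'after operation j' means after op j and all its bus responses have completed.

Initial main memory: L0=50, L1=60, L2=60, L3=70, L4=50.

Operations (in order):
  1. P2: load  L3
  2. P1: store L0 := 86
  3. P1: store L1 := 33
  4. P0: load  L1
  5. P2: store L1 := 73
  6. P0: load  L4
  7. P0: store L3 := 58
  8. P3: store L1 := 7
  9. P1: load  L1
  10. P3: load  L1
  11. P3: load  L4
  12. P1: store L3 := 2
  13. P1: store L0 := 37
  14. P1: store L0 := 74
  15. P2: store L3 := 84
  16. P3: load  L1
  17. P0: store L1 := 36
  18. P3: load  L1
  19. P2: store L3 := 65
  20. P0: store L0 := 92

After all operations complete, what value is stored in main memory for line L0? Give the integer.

[1] P2: load  L3 | P0:I, P1:I, P2:E(70), P3:I | bus: BusRd
[2] P1: store L0 := 86 | P0:I, P1:M(86), P2:I, P3:I | bus: BusRdX
[3] P1: store L1 := 33 | P0:I, P1:M(33), P2:I, P3:I | bus: BusRdX
[4] P0: load  L1 | P0:S(33), P1:O(33), P2:I, P3:I | bus: BusRd
[5] P2: store L1 := 73 | P0:I, P1:I, P2:M(73), P3:I | bus: BusRdX,Flush
[6] P0: load  L4 | P0:E(50), P1:I, P2:I, P3:I | bus: BusRd
[7] P0: store L3 := 58 | P0:M(58), P1:I, P2:I, P3:I | bus: BusRdX
[8] P3: store L1 := 7 | P0:I, P1:I, P2:I, P3:M(7) | bus: BusRdX,Flush
[9] P1: load  L1 | P0:I, P1:S(7), P2:I, P3:O(7) | bus: BusRd
[10] P3: load  L1 | P0:I, P1:S(7), P2:I, P3:O(7) | bus: none
[11] P3: load  L4 | P0:S(50), P1:I, P2:I, P3:S(50) | bus: BusRd
[12] P1: store L3 := 2 | P0:I, P1:M(2), P2:I, P3:I | bus: BusRdX,Flush
[13] P1: store L0 := 37 | P0:I, P1:M(37), P2:I, P3:I | bus: none
[14] P1: store L0 := 74 | P0:I, P1:M(74), P2:I, P3:I | bus: none
[15] P2: store L3 := 84 | P0:I, P1:I, P2:M(84), P3:I | bus: BusRdX,Flush
[16] P3: load  L1 | P0:I, P1:S(7), P2:I, P3:O(7) | bus: none
[17] P0: store L1 := 36 | P0:M(36), P1:I, P2:I, P3:I | bus: BusRdX,Flush
[18] P3: load  L1 | P0:O(36), P1:I, P2:I, P3:S(36) | bus: BusRd
[19] P2: store L3 := 65 | P0:I, P1:I, P2:M(65), P3:I | bus: none
[20] P0: store L0 := 92 | P0:M(92), P1:I, P2:I, P3:I | bus: BusRdX,Flush

memory[L0] = 74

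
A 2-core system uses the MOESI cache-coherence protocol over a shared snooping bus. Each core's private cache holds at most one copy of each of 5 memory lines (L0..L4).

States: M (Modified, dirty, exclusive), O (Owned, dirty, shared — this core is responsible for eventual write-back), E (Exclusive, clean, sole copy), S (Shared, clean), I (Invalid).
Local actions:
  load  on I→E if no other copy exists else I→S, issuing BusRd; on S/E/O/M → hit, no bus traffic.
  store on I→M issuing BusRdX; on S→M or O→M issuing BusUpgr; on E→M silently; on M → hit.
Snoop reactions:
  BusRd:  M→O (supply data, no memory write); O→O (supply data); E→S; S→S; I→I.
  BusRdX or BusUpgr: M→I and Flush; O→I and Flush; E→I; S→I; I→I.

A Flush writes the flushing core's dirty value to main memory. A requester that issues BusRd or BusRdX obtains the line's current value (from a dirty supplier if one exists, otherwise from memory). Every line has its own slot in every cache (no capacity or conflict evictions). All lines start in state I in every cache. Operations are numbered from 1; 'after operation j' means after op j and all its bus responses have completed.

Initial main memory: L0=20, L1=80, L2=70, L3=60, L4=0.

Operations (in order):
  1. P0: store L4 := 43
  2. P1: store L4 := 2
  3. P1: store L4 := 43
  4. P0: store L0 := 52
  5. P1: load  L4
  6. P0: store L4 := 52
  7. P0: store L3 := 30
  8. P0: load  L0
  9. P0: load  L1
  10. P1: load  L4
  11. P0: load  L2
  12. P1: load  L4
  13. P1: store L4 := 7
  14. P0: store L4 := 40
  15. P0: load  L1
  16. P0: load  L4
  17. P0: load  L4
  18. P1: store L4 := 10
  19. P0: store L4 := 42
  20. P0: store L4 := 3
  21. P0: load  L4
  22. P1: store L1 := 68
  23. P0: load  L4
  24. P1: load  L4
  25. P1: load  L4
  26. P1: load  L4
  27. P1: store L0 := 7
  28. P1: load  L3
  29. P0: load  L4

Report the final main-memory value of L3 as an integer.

memory[L3] = 60

step 1: P0: store L4 := 43  ⟶  MI  (L4)  txn=BusRdX  M[L4]=0
step 2: P1: store L4 := 2  ⟶  IM  (L4)  txn=BusRdX+Flush  M[L4]=43
step 3: P1: store L4 := 43  ⟶  IM  (L4)  txn=∅  M[L4]=43
step 4: P0: store L0 := 52  ⟶  MI  (L0)  txn=BusRdX  M[L0]=20
step 5: P1: load  L4  ⟶  IM  (L4)  txn=∅  M[L4]=43
step 6: P0: store L4 := 52  ⟶  MI  (L4)  txn=BusRdX+Flush  M[L4]=43
step 7: P0: store L3 := 30  ⟶  MI  (L3)  txn=BusRdX  M[L3]=60
step 8: P0: load  L0  ⟶  MI  (L0)  txn=∅  M[L0]=20
step 9: P0: load  L1  ⟶  EI  (L1)  txn=BusRd  M[L1]=80
step 10: P1: load  L4  ⟶  OS  (L4)  txn=BusRd  M[L4]=43
step 11: P0: load  L2  ⟶  EI  (L2)  txn=BusRd  M[L2]=70
step 12: P1: load  L4  ⟶  OS  (L4)  txn=∅  M[L4]=43
step 13: P1: store L4 := 7  ⟶  IM  (L4)  txn=BusUpgr+Flush  M[L4]=52
step 14: P0: store L4 := 40  ⟶  MI  (L4)  txn=BusRdX+Flush  M[L4]=7
step 15: P0: load  L1  ⟶  EI  (L1)  txn=∅  M[L1]=80
step 16: P0: load  L4  ⟶  MI  (L4)  txn=∅  M[L4]=7
step 17: P0: load  L4  ⟶  MI  (L4)  txn=∅  M[L4]=7
step 18: P1: store L4 := 10  ⟶  IM  (L4)  txn=BusRdX+Flush  M[L4]=40
step 19: P0: store L4 := 42  ⟶  MI  (L4)  txn=BusRdX+Flush  M[L4]=10
step 20: P0: store L4 := 3  ⟶  MI  (L4)  txn=∅  M[L4]=10
step 21: P0: load  L4  ⟶  MI  (L4)  txn=∅  M[L4]=10
step 22: P1: store L1 := 68  ⟶  IM  (L1)  txn=BusRdX  M[L1]=80
step 23: P0: load  L4  ⟶  MI  (L4)  txn=∅  M[L4]=10
step 24: P1: load  L4  ⟶  OS  (L4)  txn=BusRd  M[L4]=10
step 25: P1: load  L4  ⟶  OS  (L4)  txn=∅  M[L4]=10
step 26: P1: load  L4  ⟶  OS  (L4)  txn=∅  M[L4]=10
step 27: P1: store L0 := 7  ⟶  IM  (L0)  txn=BusRdX+Flush  M[L0]=52
step 28: P1: load  L3  ⟶  OS  (L3)  txn=BusRd  M[L3]=60
step 29: P0: load  L4  ⟶  OS  (L4)  txn=∅  M[L4]=10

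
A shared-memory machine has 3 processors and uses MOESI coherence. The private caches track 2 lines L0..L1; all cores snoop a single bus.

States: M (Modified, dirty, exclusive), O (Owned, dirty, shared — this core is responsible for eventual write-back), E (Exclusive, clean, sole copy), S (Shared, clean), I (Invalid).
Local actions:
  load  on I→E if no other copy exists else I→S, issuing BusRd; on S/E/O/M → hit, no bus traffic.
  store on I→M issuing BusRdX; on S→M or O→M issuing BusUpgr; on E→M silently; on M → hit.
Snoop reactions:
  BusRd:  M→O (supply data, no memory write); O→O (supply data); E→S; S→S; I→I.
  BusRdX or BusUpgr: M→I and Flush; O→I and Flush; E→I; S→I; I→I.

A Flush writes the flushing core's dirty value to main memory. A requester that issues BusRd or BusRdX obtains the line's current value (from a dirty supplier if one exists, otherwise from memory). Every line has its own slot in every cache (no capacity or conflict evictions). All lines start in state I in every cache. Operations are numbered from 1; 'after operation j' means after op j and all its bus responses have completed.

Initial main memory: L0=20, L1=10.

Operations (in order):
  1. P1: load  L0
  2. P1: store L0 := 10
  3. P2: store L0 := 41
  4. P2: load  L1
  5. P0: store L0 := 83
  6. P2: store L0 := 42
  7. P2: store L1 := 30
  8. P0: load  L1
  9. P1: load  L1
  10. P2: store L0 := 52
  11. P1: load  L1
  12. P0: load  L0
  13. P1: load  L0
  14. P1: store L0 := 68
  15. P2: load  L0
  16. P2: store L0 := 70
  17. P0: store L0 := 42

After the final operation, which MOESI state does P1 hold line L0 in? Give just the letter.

  op1 P1: load  L0 → I/E/I on L0; bus BusRd; mem=20
  op2 P1: store L0 := 10 → I/M/I on L0; bus (none); mem=20
  op3 P2: store L0 := 41 → I/I/M on L0; bus BusRdX Flush; mem=10
  op4 P2: load  L1 → I/I/E on L1; bus BusRd; mem=10
  op5 P0: store L0 := 83 → M/I/I on L0; bus BusRdX Flush; mem=41
  op6 P2: store L0 := 42 → I/I/M on L0; bus BusRdX Flush; mem=83
  op7 P2: store L1 := 30 → I/I/M on L1; bus (none); mem=10
  op8 P0: load  L1 → S/I/O on L1; bus BusRd; mem=10
  op9 P1: load  L1 → S/S/O on L1; bus BusRd; mem=10
  op10 P2: store L0 := 52 → I/I/M on L0; bus (none); mem=83
  op11 P1: load  L1 → S/S/O on L1; bus (none); mem=10
  op12 P0: load  L0 → S/I/O on L0; bus BusRd; mem=83
  op13 P1: load  L0 → S/S/O on L0; bus BusRd; mem=83
  op14 P1: store L0 := 68 → I/M/I on L0; bus BusUpgr Flush; mem=52
  op15 P2: load  L0 → I/O/S on L0; bus BusRd; mem=52
  op16 P2: store L0 := 70 → I/I/M on L0; bus BusUpgr Flush; mem=68
  op17 P0: store L0 := 42 → M/I/I on L0; bus BusRdX Flush; mem=70

state = I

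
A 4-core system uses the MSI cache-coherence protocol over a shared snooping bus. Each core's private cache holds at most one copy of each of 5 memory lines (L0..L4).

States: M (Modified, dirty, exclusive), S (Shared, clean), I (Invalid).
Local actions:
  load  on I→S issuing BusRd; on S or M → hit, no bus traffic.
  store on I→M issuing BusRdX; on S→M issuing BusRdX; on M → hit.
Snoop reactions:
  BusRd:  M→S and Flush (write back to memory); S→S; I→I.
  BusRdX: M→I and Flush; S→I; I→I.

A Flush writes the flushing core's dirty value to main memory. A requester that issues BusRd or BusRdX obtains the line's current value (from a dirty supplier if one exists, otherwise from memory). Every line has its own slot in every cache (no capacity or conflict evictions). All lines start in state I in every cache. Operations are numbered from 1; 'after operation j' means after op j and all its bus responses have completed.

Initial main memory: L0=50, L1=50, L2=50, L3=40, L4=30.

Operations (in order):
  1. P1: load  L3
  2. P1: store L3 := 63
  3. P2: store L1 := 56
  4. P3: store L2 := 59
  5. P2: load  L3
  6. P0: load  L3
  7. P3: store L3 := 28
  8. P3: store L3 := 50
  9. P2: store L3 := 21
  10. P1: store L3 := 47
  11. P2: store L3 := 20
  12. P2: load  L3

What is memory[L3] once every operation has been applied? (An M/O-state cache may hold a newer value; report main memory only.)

memory[L3] = 47

step 1: P1: load  L3  ⟶  ISII  (L3)  txn=BusRd  M[L3]=40
step 2: P1: store L3 := 63  ⟶  IMII  (L3)  txn=BusRdX  M[L3]=40
step 3: P2: store L1 := 56  ⟶  IIMI  (L1)  txn=BusRdX  M[L1]=50
step 4: P3: store L2 := 59  ⟶  IIIM  (L2)  txn=BusRdX  M[L2]=50
step 5: P2: load  L3  ⟶  ISSI  (L3)  txn=BusRd+Flush  M[L3]=63
step 6: P0: load  L3  ⟶  SSSI  (L3)  txn=BusRd  M[L3]=63
step 7: P3: store L3 := 28  ⟶  IIIM  (L3)  txn=BusRdX  M[L3]=63
step 8: P3: store L3 := 50  ⟶  IIIM  (L3)  txn=∅  M[L3]=63
step 9: P2: store L3 := 21  ⟶  IIMI  (L3)  txn=BusRdX+Flush  M[L3]=50
step 10: P1: store L3 := 47  ⟶  IMII  (L3)  txn=BusRdX+Flush  M[L3]=21
step 11: P2: store L3 := 20  ⟶  IIMI  (L3)  txn=BusRdX+Flush  M[L3]=47
step 12: P2: load  L3  ⟶  IIMI  (L3)  txn=∅  M[L3]=47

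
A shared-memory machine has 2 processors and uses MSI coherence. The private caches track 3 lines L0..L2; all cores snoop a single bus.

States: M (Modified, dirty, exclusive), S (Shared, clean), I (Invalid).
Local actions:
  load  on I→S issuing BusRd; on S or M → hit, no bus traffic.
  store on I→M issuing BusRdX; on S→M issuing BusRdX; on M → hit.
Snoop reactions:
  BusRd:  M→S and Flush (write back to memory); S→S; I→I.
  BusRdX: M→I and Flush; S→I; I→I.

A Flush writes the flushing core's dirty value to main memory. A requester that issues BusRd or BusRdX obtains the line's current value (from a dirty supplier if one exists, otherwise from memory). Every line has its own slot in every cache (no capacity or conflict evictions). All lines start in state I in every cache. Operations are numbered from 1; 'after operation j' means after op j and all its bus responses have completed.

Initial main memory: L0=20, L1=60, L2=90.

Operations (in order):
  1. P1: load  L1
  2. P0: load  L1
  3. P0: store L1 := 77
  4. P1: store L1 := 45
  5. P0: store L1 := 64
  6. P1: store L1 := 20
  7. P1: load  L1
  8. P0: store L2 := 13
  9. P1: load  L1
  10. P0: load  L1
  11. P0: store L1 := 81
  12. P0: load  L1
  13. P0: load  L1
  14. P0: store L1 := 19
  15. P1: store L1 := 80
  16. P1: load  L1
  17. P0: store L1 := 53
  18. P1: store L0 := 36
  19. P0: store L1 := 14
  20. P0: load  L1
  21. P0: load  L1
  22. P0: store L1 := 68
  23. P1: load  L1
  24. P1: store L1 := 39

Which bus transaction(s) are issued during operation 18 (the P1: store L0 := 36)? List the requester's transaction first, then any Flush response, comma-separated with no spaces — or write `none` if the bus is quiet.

  op1 P1: load  L1 → I/S on L1; bus BusRd; mem=60
  op2 P0: load  L1 → S/S on L1; bus BusRd; mem=60
  op3 P0: store L1 := 77 → M/I on L1; bus BusRdX; mem=60
  op4 P1: store L1 := 45 → I/M on L1; bus BusRdX Flush; mem=77
  op5 P0: store L1 := 64 → M/I on L1; bus BusRdX Flush; mem=45
  op6 P1: store L1 := 20 → I/M on L1; bus BusRdX Flush; mem=64
  op7 P1: load  L1 → I/M on L1; bus (none); mem=64
  op8 P0: store L2 := 13 → M/I on L2; bus BusRdX; mem=90
  op9 P1: load  L1 → I/M on L1; bus (none); mem=64
  op10 P0: load  L1 → S/S on L1; bus BusRd Flush; mem=20
  op11 P0: store L1 := 81 → M/I on L1; bus BusRdX; mem=20
  op12 P0: load  L1 → M/I on L1; bus (none); mem=20
  op13 P0: load  L1 → M/I on L1; bus (none); mem=20
  op14 P0: store L1 := 19 → M/I on L1; bus (none); mem=20
  op15 P1: store L1 := 80 → I/M on L1; bus BusRdX Flush; mem=19
  op16 P1: load  L1 → I/M on L1; bus (none); mem=19
  op17 P0: store L1 := 53 → M/I on L1; bus BusRdX Flush; mem=80
  op18 P1: store L0 := 36 → I/M on L0; bus BusRdX; mem=20
  op19 P0: store L1 := 14 → M/I on L1; bus (none); mem=80
  op20 P0: load  L1 → M/I on L1; bus (none); mem=80
  op21 P0: load  L1 → M/I on L1; bus (none); mem=80
  op22 P0: store L1 := 68 → M/I on L1; bus (none); mem=80
  op23 P1: load  L1 → S/S on L1; bus BusRd Flush; mem=68
  op24 P1: store L1 := 39 → I/M on L1; bus BusRdX; mem=68

bus = BusRdX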